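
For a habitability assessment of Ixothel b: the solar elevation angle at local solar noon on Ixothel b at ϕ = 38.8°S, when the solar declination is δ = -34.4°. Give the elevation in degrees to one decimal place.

85.6°

At local noon the hour angle is zero, so the zenith angle equals |ϕ − δ| = |-38.8° − (-34.400°)| = 4.400°.
Elevation = 90° − 4.400° = 85.6°.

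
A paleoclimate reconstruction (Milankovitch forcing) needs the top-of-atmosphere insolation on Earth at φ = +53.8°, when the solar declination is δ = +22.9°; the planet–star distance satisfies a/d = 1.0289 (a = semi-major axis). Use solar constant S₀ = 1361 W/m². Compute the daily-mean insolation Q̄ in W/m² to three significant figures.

Q̄ ≈ 519 W/m²

cos H₀ = −tan(+53.8°) tan(+22.900°) = -0.5772, H₀ = 2.1860 rad.
Bracket: H₀ sin φ sin δ + cos φ cos δ sin H₀ = 2.1860×0.80696×0.38912 + 0.59061×0.92119×0.81663 = 0.686413 + 0.444299 = 1.130712.
Inverse-square distance factor (a/d)² = 1.0289² = 1.058635.
Q̄ = (S₀/π) × 1.058635 × [bracket] = (1361/π) × 1.058635 × 1.130712 = 518.6 W/m².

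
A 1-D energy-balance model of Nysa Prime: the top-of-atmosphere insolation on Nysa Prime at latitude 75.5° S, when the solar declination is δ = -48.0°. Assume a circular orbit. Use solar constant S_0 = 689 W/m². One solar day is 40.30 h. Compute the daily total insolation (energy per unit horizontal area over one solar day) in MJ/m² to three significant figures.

cos h₀ = −tan(-75.5°) tan(-48.000°) = -4.2944 ≤ −1 ⇒ polar day, h₀ = π.
Bracket: h₀ sin ϕ sin δ + cos ϕ cos δ sin h₀ = 3.1416×-0.96815×-0.74314 + 0.25038×0.66913×0.00000 = 2.260290 + 0.000000 = 2.260290.
Q̄ = (S_0/π) × [bracket] = (689/π) × 2.260290 = 495.72 W/m².
Daily total = Q̄ × 40.30 h × 3600 s/h = 495.72 × 40.30 × 3600 / 10⁶ = 71.92 MJ/m².

71.9 MJ/m²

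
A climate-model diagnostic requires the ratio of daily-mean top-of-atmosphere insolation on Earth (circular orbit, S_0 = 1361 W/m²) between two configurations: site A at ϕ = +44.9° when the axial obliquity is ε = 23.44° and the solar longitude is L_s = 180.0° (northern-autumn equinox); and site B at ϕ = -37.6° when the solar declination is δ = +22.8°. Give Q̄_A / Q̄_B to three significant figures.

— Configuration A (ϕ=+44.9°):
Solar declination: sin δ = sin ε · sin L_s = sin 23.44° × sin 180.0° = 0.00000, so δ = +0.000°.
cos h₀ = −tan(+44.9°) tan(+0.000°) = -0.0000, h₀ = 1.5708 rad.
Bracket: h₀ sin ϕ sin δ + cos ϕ cos δ sin h₀ = 1.5708×0.70587×0.00000 + 0.70834×1.00000×1.00000 = 0.000000 + 0.708340 = 0.708340.
Q̄ = (S_0/π) × [bracket] = (1361/π) × 0.708340 = 306.87 W/m².
— Configuration B (ϕ=-37.6°):
cos h₀ = −tan(-37.6°) tan(+22.800°) = 0.3237, h₀ = 1.2411 rad.
Bracket: h₀ sin ϕ sin δ + cos ϕ cos δ sin h₀ = 1.2411×-0.61015×0.38752 + 0.79229×0.92186×0.94615 = -0.293452 + 0.691049 = 0.397597.
Q̄ = (S_0/π) × [bracket] = (1361/π) × 0.397597 = 172.25 W/m².
Ratio Q̄_A / Q̄_B = 306.87 / 172.25 = 1.782.

Q̄_A / Q̄_B ≈ 1.78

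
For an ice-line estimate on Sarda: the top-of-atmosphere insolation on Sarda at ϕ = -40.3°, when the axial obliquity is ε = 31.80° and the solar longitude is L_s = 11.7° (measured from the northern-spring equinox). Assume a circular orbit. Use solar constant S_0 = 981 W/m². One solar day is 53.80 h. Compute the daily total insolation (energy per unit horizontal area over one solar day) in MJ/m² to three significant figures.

39.5 MJ/m²

Solar declination: sin δ = sin ε · sin L_s = sin 31.80° × sin 11.7° = 0.10686, so δ = +6.134°.
cos h₀ = −tan(-40.3°) tan(+6.134°) = 0.0911, h₀ = 1.4795 rad.
Bracket: h₀ sin ϕ sin δ + cos ϕ cos δ sin h₀ = 1.4795×-0.64679×0.10686 + 0.76267×0.99427×0.99584 = -0.102257 + 0.755145 = 0.652888.
Q̄ = (S_0/π) × [bracket] = (981/π) × 0.652888 = 203.87 W/m².
Daily total = Q̄ × 53.80 h × 3600 s/h = 203.87 × 53.80 × 3600 / 10⁶ = 39.49 MJ/m².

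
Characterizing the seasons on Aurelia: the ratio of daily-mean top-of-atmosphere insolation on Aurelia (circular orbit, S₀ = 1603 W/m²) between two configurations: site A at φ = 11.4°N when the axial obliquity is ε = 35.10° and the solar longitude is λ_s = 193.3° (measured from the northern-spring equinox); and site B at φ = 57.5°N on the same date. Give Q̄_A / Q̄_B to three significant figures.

— Configuration A (φ=+11.4°):
Solar declination: sin δ = sin ε · sin λ_s = sin 35.10° × sin 193.3° = -0.13228, so δ = -7.601°.
cos H₀ = −tan(+11.4°) tan(-7.601°) = 0.0269, H₀ = 1.5439 rad.
Bracket: H₀ sin φ sin δ + cos φ cos δ sin H₀ = 1.5439×0.19766×-0.13228 + 0.98027×0.99121×0.99964 = -0.040368 + 0.971304 = 0.930936.
Q̄ = (S₀/π) × [bracket] = (1603/π) × 0.930936 = 475.01 W/m².
— Configuration B (φ=+57.5°):
cos H₀ = −tan(+57.5°) tan(-7.601°) = 0.2095, H₀ = 1.3598 rad.
Bracket: H₀ sin φ sin δ + cos φ cos δ sin H₀ = 1.3598×0.84339×-0.13228 + 0.53730×0.99121×0.97781 = -0.151704 + 0.520759 = 0.369055.
Q̄ = (S₀/π) × [bracket] = (1603/π) × 0.369055 = 188.31 W/m².
Ratio Q̄_A / Q̄_B = 475.01 / 188.31 = 2.522.

Q̄_A / Q̄_B ≈ 2.52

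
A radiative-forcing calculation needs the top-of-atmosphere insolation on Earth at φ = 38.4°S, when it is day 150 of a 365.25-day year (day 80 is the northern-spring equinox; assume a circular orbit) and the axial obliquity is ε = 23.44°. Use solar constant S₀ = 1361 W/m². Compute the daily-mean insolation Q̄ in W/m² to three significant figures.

Solar longitude: λ_s = 360° × (150 − 80)/365.25 = 68.994°.
sin δ = sin 23.44° × sin 68.994° = 0.37135, so δ = +21.799°.
cos H₀ = −tan(-38.4°) tan(+21.799°) = 0.3170, H₀ = 1.2482 rad.
Bracket: H₀ sin φ sin δ + cos φ cos δ sin H₀ = 1.2482×-0.62115×0.37135 + 0.78369×0.92849×0.94843 = -0.287915 + 0.690124 = 0.402209.
Q̄ = (S₀/π) × [bracket] = (1361/π) × 0.402209 = 174.2 W/m².

Q̄ ≈ 174 W/m²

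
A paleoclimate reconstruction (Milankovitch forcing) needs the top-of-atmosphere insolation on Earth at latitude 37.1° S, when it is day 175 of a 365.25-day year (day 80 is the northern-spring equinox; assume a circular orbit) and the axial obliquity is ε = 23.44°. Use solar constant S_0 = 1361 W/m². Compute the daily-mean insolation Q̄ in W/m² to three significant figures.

Solar longitude: L_s = 360° × (175 − 80)/365.25 = 93.634°.
sin δ = sin 23.44° × sin 93.634° = 0.39699, so δ = +23.390°.
cos h₀ = −tan(-37.1°) tan(+23.390°) = 0.3271, h₀ = 1.2375 rad.
Bracket: h₀ sin ϕ sin δ + cos ϕ cos δ sin h₀ = 1.2375×-0.60321×0.39699 + 0.79758×0.91782×0.94498 = -0.296342 + 0.691758 = 0.395416.
Q̄ = (S_0/π) × [bracket] = (1361/π) × 0.395416 = 171.3 W/m².

Q̄ ≈ 171 W/m²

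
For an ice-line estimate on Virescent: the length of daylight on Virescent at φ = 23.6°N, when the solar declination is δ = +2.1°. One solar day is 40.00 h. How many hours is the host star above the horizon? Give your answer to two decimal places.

cos H₀ = −tan φ · tan δ = −tan(+23.6°) × tan(+2.100°) = -0.0160, so H₀ = 1.5868 rad = 90.92°.
Daylight = 2H₀/(2π) × 40.00 h = (1.5868/π) × 40.00 = 20.20 h.

20.20 h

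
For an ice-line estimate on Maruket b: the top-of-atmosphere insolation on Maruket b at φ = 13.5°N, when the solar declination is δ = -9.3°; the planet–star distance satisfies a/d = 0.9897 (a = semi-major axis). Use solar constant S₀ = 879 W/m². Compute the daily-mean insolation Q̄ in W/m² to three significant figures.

cos H₀ = −tan(+13.5°) tan(-9.300°) = 0.0393, H₀ = 1.5315 rad.
Bracket: H₀ sin φ sin δ + cos φ cos δ sin H₀ = 1.5315×0.23345×-0.16160 + 0.97237×0.98686×0.99923 = -0.057777 + 0.958854 = 0.901077.
Inverse-square distance factor (a/d)² = 0.9897² = 0.979506.
Q̄ = (S₀/π) × 0.979506 × [bracket] = (879/π) × 0.979506 × 0.901077 = 246.9 W/m².

Q̄ ≈ 247 W/m²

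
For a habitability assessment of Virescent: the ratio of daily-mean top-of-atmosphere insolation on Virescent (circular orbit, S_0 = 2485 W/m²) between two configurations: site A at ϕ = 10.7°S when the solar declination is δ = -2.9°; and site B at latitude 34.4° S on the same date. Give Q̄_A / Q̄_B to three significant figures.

Q̄_A / Q̄_B ≈ 1.15

— Configuration A (ϕ=-10.7°):
cos h₀ = −tan(-10.7°) tan(-2.900°) = -0.0096, h₀ = 1.5804 rad.
Bracket: h₀ sin ϕ sin δ + cos ϕ cos δ sin h₀ = 1.5804×-0.18567×-0.05059 + 0.98261×0.99872×0.99995 = 0.014845 + 0.981303 = 0.996148.
Q̄ = (S_0/π) × [bracket] = (2485/π) × 0.996148 = 787.95 W/m².
— Configuration B (ϕ=-34.4°):
cos h₀ = −tan(-34.4°) tan(-2.900°) = -0.0347, h₀ = 1.6055 rad.
Bracket: h₀ sin ϕ sin δ + cos ϕ cos δ sin h₀ = 1.6055×-0.56497×-0.05059 + 0.82511×0.99872×0.99940 = 0.045888 + 0.823559 = 0.869447.
Q̄ = (S_0/π) × [bracket] = (2485/π) × 0.869447 = 687.73 W/m².
Ratio Q̄_A / Q̄_B = 787.95 / 687.73 = 1.146.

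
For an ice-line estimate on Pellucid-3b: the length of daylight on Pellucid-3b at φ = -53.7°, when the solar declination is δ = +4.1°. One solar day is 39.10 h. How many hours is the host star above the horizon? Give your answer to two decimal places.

cos H₀ = −tan φ · tan δ = −tan(-53.7°) × tan(+4.100°) = 0.0976, so H₀ = 1.4731 rad = 84.40°.
Daylight = 2H₀/(2π) × 39.10 h = (1.4731/π) × 39.10 = 18.33 h.

18.33 h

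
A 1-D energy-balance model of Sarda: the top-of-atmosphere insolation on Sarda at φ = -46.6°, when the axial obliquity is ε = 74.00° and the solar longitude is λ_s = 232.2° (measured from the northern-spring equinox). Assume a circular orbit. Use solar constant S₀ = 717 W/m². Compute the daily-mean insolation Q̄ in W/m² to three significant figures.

Q̄ ≈ 396 W/m²

Solar declination: sin δ = sin ε · sin λ_s = sin 74.00° × sin 232.2° = -0.75955, so δ = -49.424°.
cos H₀ = −tan(-46.6°) tan(-49.424°) = -1.2348 ≤ −1 ⇒ polar day, H₀ = π.
Bracket: H₀ sin φ sin δ + cos φ cos δ sin H₀ = 3.1416×-0.72657×-0.75955 + 0.68709×0.65045×0.00000 = 1.733743 + 0.000000 = 1.733743.
Q̄ = (S₀/π) × [bracket] = (717/π) × 1.733743 = 395.7 W/m².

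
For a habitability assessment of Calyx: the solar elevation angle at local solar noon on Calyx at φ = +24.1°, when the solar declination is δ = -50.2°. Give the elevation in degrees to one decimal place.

At local noon the hour angle is zero, so the zenith angle equals |φ − δ| = |+24.1° − (-50.200°)| = 74.300°.
Elevation = 90° − 74.300° = 15.7°.

15.7°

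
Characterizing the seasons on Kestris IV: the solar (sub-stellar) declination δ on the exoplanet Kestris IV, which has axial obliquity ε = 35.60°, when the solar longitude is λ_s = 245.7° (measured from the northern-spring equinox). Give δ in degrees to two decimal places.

δ = -32.04°

sin δ = sin ε · sin λ_s = sin 35.60° × sin 245.7° = -0.530549.
δ = arcsin(-0.530549) = -32.04°.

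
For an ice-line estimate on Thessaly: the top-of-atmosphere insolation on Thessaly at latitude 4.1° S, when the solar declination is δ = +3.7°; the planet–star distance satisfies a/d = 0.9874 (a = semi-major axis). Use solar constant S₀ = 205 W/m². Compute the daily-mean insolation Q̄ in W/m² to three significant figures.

Q̄ ≈ 62.9 W/m²

cos H₀ = −tan(-4.1°) tan(+3.700°) = 0.0046, H₀ = 1.5662 rad.
Bracket: H₀ sin φ sin δ + cos φ cos δ sin H₀ = 1.5662×-0.07150×0.06453 + 0.99744×0.99792×0.99999 = -0.007226 + 0.995355 = 0.988129.
Inverse-square distance factor (a/d)² = 0.9874² = 0.974959.
Q̄ = (S₀/π) × 0.974959 × [bracket] = (205/π) × 0.974959 × 0.988129 = 62.86 W/m².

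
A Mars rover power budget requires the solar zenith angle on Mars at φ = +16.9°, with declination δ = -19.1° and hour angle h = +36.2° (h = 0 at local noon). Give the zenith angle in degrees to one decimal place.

θ_z = 50.6°

cos θ_z = sin φ sin δ + cos φ cos δ cos h = -0.095123 + 0.729605 = 0.634482.
θ_z = arccos(0.634482) = 50.6°.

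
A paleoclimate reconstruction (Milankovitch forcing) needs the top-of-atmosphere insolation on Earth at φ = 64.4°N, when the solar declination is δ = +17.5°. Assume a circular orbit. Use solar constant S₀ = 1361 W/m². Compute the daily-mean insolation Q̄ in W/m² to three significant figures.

cos H₀ = −tan(+64.4°) tan(+17.500°) = -0.6581, H₀ = 2.2891 rad.
Bracket: H₀ sin φ sin δ + cos φ cos δ sin H₀ = 2.2891×0.90183×0.30071 + 0.43209×0.95372×0.75295 = 0.620779 + 0.310285 = 0.931064.
Q̄ = (S₀/π) × [bracket] = (1361/π) × 0.931064 = 403.4 W/m².

Q̄ ≈ 403 W/m²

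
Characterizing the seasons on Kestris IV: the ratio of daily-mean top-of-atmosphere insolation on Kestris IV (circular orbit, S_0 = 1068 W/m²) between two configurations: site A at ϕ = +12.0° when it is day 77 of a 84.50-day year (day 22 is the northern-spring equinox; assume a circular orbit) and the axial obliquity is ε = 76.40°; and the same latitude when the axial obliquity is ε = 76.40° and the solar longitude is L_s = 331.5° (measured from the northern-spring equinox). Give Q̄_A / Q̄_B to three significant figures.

— Configuration A (ϕ=+12.0°):
Solar longitude: L_s = 360° × (77 − 22)/84.50 = 234.320°.
sin δ = sin 76.40° × sin 234.320° = -0.78951, so δ = -52.139°.
cos h₀ = −tan(+12.0°) tan(-52.139°) = 0.2734, h₀ = 1.2938 rad.
Bracket: h₀ sin ϕ sin δ + cos ϕ cos δ sin h₀ = 1.2938×0.20791×-0.78951 + 0.97815×0.61374×0.96189 = -0.212373 + 0.577451 = 0.365078.
Q̄ = (S_0/π) × [bracket] = (1068/π) × 0.365078 = 124.11 W/m².
— Configuration B (ϕ=+12.0°):
Solar declination: sin δ = sin ε · sin L_s = sin 76.40° × sin 331.5° = -0.46378, so δ = -27.631°.
cos h₀ = −tan(+12.0°) tan(-27.631°) = 0.1113, h₀ = 1.4593 rad.
Bracket: h₀ sin ϕ sin δ + cos ϕ cos δ sin h₀ = 1.4593×0.20791×-0.46378 + 0.97815×0.88595×0.99379 = -0.140712 + 0.861210 = 0.720498.
Q̄ = (S_0/π) × [bracket] = (1068/π) × 0.720498 = 244.94 W/m².
Ratio Q̄_A / Q̄_B = 124.11 / 244.94 = 0.5067.

Q̄_A / Q̄_B ≈ 0.507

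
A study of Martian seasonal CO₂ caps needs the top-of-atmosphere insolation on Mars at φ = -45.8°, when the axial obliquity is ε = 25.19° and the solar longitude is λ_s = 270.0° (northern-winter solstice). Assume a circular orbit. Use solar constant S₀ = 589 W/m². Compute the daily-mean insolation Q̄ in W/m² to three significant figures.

Solar declination: sin δ = sin ε · sin λ_s = sin 25.19° × sin 270.0° = -0.42562, so δ = -25.190°.
cos H₀ = −tan(-45.8°) tan(-25.190°) = -0.4837, H₀ = 2.0756 rad.
Bracket: H₀ sin φ sin δ + cos φ cos δ sin H₀ = 2.0756×-0.71691×-0.42562 + 0.69717×0.90490×0.87525 = 0.633330 + 0.552168 = 1.185498.
Q̄ = (S₀/π) × [bracket] = (589/π) × 1.185498 = 222.3 W/m².

Q̄ ≈ 222 W/m²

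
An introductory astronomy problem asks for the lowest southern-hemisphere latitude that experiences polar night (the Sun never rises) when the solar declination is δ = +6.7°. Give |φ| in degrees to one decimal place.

Polar night requires cos H₀ = −tan φ tan δ ≥ 1, i.e. tan φ tan δ ≤ −1.
The boundary is |tan φ| · |tan δ| = 1, so |φ| = 90° − |δ| = 90° − 6.7° = 83.3° in the southern hemisphere.

|φ| = 83.3°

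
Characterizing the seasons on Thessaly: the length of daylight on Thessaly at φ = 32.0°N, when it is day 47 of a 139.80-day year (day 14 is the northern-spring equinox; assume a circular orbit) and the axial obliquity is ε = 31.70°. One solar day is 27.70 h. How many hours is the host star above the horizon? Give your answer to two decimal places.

Solar longitude: λ_s = 360° × (47 − 14)/139.80 = 84.979°.
sin δ = sin 31.70° × sin 84.979° = 0.52345, so δ = +31.564°.
cos H₀ = −tan φ · tan δ = −tan(+32.0°) × tan(+31.564°) = -0.3839, so H₀ = 1.9648 rad = 112.57°.
Daylight = 2H₀/(2π) × 27.70 h = (1.9648/π) × 27.70 = 17.32 h.

17.32 h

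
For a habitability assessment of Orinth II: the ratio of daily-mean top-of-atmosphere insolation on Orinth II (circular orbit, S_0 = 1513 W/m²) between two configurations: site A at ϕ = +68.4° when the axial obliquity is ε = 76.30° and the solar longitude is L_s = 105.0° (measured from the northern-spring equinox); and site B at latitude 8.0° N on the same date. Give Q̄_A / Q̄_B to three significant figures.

Q̄_A / Q̄_B ≈ 4.79

— Configuration A (ϕ=+68.4°):
Solar declination: sin δ = sin ε · sin L_s = sin 76.30° × sin 105.0° = 0.93844, so δ = +69.792°.
cos h₀ = −tan(+68.4°) tan(+69.792°) = -6.8617 ≤ −1 ⇒ polar day, h₀ = π.
Bracket: h₀ sin ϕ sin δ + cos ϕ cos δ sin h₀ = 3.1416×0.92978×0.93844 + 0.36812×0.34543×0.00000 = 2.741180 + 0.000000 = 2.741180.
Q̄ = (S_0/π) × [bracket] = (1513/π) × 2.741180 = 1320.2 W/m².
— Configuration B (ϕ=+8.0°):
cos h₀ = −tan(+8.0°) tan(+69.792°) = -0.3818, h₀ = 1.9626 rad.
Bracket: h₀ sin ϕ sin δ + cos ϕ cos δ sin h₀ = 1.9626×0.13917×0.93844 + 0.99027×0.34543×0.92424 = 0.256321 + 0.316154 = 0.572475.
Q̄ = (S_0/π) × [bracket] = (1513/π) × 0.572475 = 275.71 W/m².
Ratio Q̄_A / Q̄_B = 1320.2 / 275.71 = 4.788.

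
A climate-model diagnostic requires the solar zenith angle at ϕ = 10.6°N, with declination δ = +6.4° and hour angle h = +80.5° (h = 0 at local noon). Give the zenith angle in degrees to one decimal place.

θ_z = 79.5°

cos θ_z = sin ϕ sin δ + cos ϕ cos δ cos h = 0.020505 + 0.161220 = 0.181725.
θ_z = arccos(0.181725) = 79.5°.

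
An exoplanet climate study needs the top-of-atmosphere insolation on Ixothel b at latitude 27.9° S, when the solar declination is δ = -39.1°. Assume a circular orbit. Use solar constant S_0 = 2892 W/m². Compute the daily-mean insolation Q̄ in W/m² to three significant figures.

cos h₀ = −tan(-27.9°) tan(-39.100°) = -0.4303, h₀ = 2.0156 rad.
Bracket: h₀ sin ϕ sin δ + cos ϕ cos δ sin h₀ = 2.0156×-0.46793×-0.63068 + 0.88377×0.77605×0.90269 = 0.594832 + 0.619110 = 1.213942.
Q̄ = (S_0/π) × [bracket] = (2892/π) × 1.213942 = 1117 W/m².

Q̄ ≈ 1.12e+03 W/m²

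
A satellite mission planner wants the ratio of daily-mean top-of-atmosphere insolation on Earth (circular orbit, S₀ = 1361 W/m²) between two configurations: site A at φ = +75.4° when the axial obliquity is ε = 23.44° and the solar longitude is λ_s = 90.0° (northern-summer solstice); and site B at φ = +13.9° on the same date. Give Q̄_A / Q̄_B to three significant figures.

Q̄_A / Q̄_B ≈ 1.16

— Configuration A (φ=+75.4°):
Solar declination: sin δ = sin ε · sin λ_s = sin 23.44° × sin 90.0° = 0.39779, so δ = +23.440°.
cos H₀ = −tan(+75.4°) tan(+23.440°) = -1.6645 ≤ −1 ⇒ polar day, H₀ = π.
Bracket: H₀ sin φ sin δ + cos φ cos δ sin H₀ = 3.1416×0.96771×0.39779 + 0.25207×0.91748×0.00000 = 1.209344 + 0.000000 = 1.209344.
Q̄ = (S₀/π) × [bracket] = (1361/π) × 1.209344 = 523.91 W/m².
— Configuration B (φ=+13.9°):
cos H₀ = −tan(+13.9°) tan(+23.440°) = -0.1073, H₀ = 1.6783 rad.
Bracket: H₀ sin φ sin δ + cos φ cos δ sin H₀ = 1.6783×0.24023×0.39779 + 0.97072×0.91748×0.99423 = 0.160380 + 0.885477 = 1.045857.
Q̄ = (S₀/π) × [bracket] = (1361/π) × 1.045857 = 453.09 W/m².
Ratio Q̄_A / Q̄_B = 523.91 / 453.09 = 1.156.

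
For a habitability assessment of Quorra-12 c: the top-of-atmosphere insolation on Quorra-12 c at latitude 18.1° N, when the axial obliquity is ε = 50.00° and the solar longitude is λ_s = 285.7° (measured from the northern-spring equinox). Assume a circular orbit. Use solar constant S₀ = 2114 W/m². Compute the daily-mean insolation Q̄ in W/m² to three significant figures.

Solar declination: sin δ = sin ε · sin λ_s = sin 50.00° × sin 285.7° = -0.73746, so δ = -47.516°.
cos H₀ = −tan(+18.1°) tan(-47.516°) = 0.3569, H₀ = 1.2059 rad.
Bracket: H₀ sin φ sin δ + cos φ cos δ sin H₀ = 1.2059×0.31068×-0.73746 + 0.95052×0.67539×0.93415 = -0.276289 + 0.599698 = 0.323409.
Q̄ = (S₀/π) × [bracket] = (2114/π) × 0.323409 = 217.6 W/m².

Q̄ ≈ 218 W/m²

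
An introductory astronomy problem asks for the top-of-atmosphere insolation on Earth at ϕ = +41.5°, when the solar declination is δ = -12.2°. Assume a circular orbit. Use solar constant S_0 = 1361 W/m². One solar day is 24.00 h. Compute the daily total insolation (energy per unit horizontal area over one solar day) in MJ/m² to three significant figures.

19.7 MJ/m²

cos h₀ = −tan(+41.5°) tan(-12.200°) = 0.1913, h₀ = 1.3783 rad.
Bracket: h₀ sin ϕ sin δ + cos ϕ cos δ sin h₀ = 1.3783×0.66262×-0.21132 + 0.74896×0.97742×0.98153 = -0.192996 + 0.718528 = 0.525532.
Q̄ = (S_0/π) × [bracket] = (1361/π) × 0.525532 = 227.67 W/m².
Daily total = Q̄ × 24.00 h × 3600 s/h = 227.67 × 24.00 × 3600 / 10⁶ = 19.67 MJ/m².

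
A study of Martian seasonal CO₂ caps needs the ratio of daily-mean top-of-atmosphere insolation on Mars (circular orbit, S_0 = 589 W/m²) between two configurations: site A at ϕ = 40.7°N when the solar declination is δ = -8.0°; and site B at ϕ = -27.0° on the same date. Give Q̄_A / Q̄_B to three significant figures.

Q̄_A / Q̄_B ≈ 0.624

— Configuration A (ϕ=+40.7°):
cos h₀ = −tan(+40.7°) tan(-8.000°) = 0.1209, h₀ = 1.4496 rad.
Bracket: h₀ sin ϕ sin δ + cos ϕ cos δ sin h₀ = 1.4496×0.65210×-0.13917 + 0.75813×0.99027×0.99267 = -0.131555 + 0.745250 = 0.613695.
Q̄ = (S_0/π) × [bracket] = (589/π) × 0.613695 = 115.06 W/m².
— Configuration B (ϕ=-27.0°):
cos h₀ = −tan(-27.0°) tan(-8.000°) = -0.0716, h₀ = 1.6425 rad.
Bracket: h₀ sin ϕ sin δ + cos ϕ cos δ sin h₀ = 1.6425×-0.45399×-0.13917 + 0.89101×0.99027×0.99743 = 0.103776 + 0.880073 = 0.983849.
Q̄ = (S_0/π) × [bracket] = (589/π) × 0.983849 = 184.46 W/m².
Ratio Q̄_A / Q̄_B = 115.06 / 184.46 = 0.6238.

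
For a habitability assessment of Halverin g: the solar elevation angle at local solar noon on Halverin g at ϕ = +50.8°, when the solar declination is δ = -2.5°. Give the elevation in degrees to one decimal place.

36.7°

At local noon the hour angle is zero, so the zenith angle equals |ϕ − δ| = |+50.8° − (-2.500°)| = 53.300°.
Elevation = 90° − 53.300° = 36.7°.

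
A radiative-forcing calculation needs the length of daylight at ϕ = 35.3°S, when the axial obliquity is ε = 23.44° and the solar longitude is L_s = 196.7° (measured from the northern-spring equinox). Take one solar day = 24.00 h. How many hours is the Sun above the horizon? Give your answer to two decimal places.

Solar declination: sin δ = sin ε · sin L_s = sin 23.44° × sin 196.7° = -0.11431, so δ = -6.564°.
cos h₀ = −tan ϕ · tan δ = −tan(-35.3°) × tan(-6.564°) = -0.0815, so h₀ = 1.6524 rad = 94.67°.
Daylight = 2h₀/(2π) × 24.00 h = (1.6524/π) × 24.00 = 12.62 h.

12.62 h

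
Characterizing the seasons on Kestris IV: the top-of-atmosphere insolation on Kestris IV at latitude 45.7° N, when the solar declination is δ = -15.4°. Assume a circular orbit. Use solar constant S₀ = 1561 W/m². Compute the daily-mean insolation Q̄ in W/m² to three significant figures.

cos H₀ = −tan(+45.7°) tan(-15.400°) = 0.2823, H₀ = 1.2846 rad.
Bracket: H₀ sin φ sin δ + cos φ cos δ sin H₀ = 1.2846×0.71569×-0.26556 + 0.69842×0.96410×0.95934 = -0.244149 + 0.645968 = 0.401819.
Q̄ = (S₀/π) × [bracket] = (1561/π) × 0.401819 = 199.7 W/m².

Q̄ ≈ 200 W/m²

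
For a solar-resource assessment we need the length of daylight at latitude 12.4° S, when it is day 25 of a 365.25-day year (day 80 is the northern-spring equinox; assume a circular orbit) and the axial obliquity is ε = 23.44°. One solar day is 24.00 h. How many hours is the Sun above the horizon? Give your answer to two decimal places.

Solar longitude: λ_s = 360° × (25 − 80)/365.25 = -54.209°, i.e. -54.209° + 360° = 305.791°.
sin δ = sin 23.44° × sin 305.791° = -0.32267, so δ = -18.824°.
cos H₀ = −tan φ · tan δ = −tan(-12.4°) × tan(-18.824°) = -0.0750, so H₀ = 1.6458 rad = 94.30°.
Daylight = 2H₀/(2π) × 24.00 h = (1.6458/π) × 24.00 = 12.57 h.

12.57 h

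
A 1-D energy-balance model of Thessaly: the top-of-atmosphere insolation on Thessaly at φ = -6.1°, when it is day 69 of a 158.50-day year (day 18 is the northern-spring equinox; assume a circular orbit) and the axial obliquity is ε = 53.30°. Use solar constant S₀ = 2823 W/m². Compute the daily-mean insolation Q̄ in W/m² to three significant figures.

Solar longitude: λ_s = 360° × (69 − 18)/158.50 = 115.836°.
sin δ = sin 53.30° × sin 115.836° = 0.72163, so δ = +46.190°.
cos H₀ = −tan(-6.1°) tan(+46.190°) = 0.1114, H₀ = 1.4592 rad.
Bracket: H₀ sin φ sin δ + cos φ cos δ sin H₀ = 1.4592×-0.10626×0.72163 + 0.99434×0.69227×0.99378 = -0.111892 + 0.684070 = 0.572178.
Q̄ = (S₀/π) × [bracket] = (2823/π) × 0.572178 = 514.2 W/m².

Q̄ ≈ 514 W/m²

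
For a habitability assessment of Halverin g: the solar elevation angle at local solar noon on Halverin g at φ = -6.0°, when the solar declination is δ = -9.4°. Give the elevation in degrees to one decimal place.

At local noon the hour angle is zero, so the zenith angle equals |φ − δ| = |-6.0° − (-9.400°)| = 3.400°.
Elevation = 90° − 3.400° = 86.6°.

86.6°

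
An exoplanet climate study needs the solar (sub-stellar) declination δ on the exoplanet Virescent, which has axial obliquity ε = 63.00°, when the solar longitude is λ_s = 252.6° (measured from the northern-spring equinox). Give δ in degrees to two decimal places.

δ = -58.24°

sin δ = sin ε · sin λ_s = sin 63.00° × sin 252.6° = -0.850234.
δ = arcsin(-0.850234) = -58.24°.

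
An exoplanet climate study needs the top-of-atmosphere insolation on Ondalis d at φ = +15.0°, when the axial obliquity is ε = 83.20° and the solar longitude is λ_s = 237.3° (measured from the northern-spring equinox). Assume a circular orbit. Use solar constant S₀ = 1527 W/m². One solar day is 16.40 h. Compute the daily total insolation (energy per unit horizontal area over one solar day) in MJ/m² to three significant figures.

Solar declination: sin δ = sin ε · sin λ_s = sin 83.20° × sin 237.3° = -0.83559, so δ = -56.677°.
cos H₀ = −tan(+15.0°) tan(-56.677°) = 0.4076, H₀ = 1.1510 rad.
Bracket: H₀ sin φ sin δ + cos φ cos δ sin H₀ = 1.1510×0.25882×-0.83559 + 0.96593×0.54935×0.91318 = -0.248924 + 0.484564 = 0.235640.
Q̄ = (S₀/π) × [bracket] = (1527/π) × 0.235640 = 114.53 W/m².
Daily total = Q̄ × 16.40 h × 3600 s/h = 114.53 × 16.40 × 3600 / 10⁶ = 6.762 MJ/m².

6.76 MJ/m²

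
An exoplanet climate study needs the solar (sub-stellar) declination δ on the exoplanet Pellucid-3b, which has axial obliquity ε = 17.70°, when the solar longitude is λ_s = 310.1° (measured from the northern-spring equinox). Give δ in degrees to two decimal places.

sin δ = sin ε · sin λ_s = sin 17.70° × sin 310.1° = -0.232561.
δ = arcsin(-0.232561) = -13.45°.

δ = -13.45°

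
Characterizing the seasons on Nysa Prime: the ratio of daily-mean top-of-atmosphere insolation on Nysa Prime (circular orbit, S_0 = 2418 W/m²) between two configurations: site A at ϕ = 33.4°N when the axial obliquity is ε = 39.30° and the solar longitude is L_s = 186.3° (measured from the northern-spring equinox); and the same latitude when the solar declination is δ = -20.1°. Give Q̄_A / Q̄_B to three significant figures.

Q̄_A / Q̄_B ≈ 1.52

— Configuration A (ϕ=+33.4°):
Solar declination: sin δ = sin ε · sin L_s = sin 39.30° × sin 186.3° = -0.06950, so δ = -3.985°.
cos h₀ = −tan(+33.4°) tan(-3.985°) = 0.0459, h₀ = 1.5248 rad.
Bracket: h₀ sin ϕ sin δ + cos ϕ cos δ sin h₀ = 1.5248×0.55048×-0.06950 + 0.83485×0.99758×0.99894 = -0.058336 + 0.831947 = 0.773611.
Q̄ = (S_0/π) × [bracket] = (2418/π) × 0.773611 = 595.43 W/m².
— Configuration B (ϕ=+33.4°):
cos h₀ = −tan(+33.4°) tan(-20.100°) = 0.2413, h₀ = 1.3271 rad.
Bracket: h₀ sin ϕ sin δ + cos ϕ cos δ sin h₀ = 1.3271×0.55048×-0.34366 + 0.83485×0.93909×0.97045 = -0.251058 + 0.760832 = 0.509774.
Q̄ = (S_0/π) × [bracket] = (2418/π) × 0.509774 = 392.36 W/m².
Ratio Q̄_A / Q̄_B = 595.43 / 392.36 = 1.518.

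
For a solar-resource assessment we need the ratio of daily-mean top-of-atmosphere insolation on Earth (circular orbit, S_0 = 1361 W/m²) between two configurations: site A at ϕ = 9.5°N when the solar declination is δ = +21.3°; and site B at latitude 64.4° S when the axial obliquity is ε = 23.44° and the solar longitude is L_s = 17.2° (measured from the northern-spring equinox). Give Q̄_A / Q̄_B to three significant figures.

Q̄_A / Q̄_B ≈ 3.68

— Configuration A (ϕ=+9.5°):
cos h₀ = −tan(+9.5°) tan(+21.300°) = -0.0652, h₀ = 1.6361 rad.
Bracket: h₀ sin ϕ sin δ + cos ϕ cos δ sin h₀ = 1.6361×0.16505×0.36325 + 0.98629×0.93169×0.99787 = 0.098091 + 0.916959 = 1.015050.
Q̄ = (S_0/π) × [bracket] = (1361/π) × 1.015050 = 439.74 W/m².
— Configuration B (ϕ=-64.4°):
Solar declination: sin δ = sin ε · sin L_s = sin 23.44° × sin 17.2° = 0.11763, so δ = +6.755°.
cos h₀ = −tan(-64.4°) tan(+6.755°) = 0.2472, h₀ = 1.3210 rad.
Bracket: h₀ sin ϕ sin δ + cos ϕ cos δ sin h₀ = 1.3210×-0.90183×0.11763 + 0.43209×0.99306×0.96896 = -0.140135 + 0.415772 = 0.275637.
Q̄ = (S_0/π) × [bracket] = (1361/π) × 0.275637 = 119.41 W/m².
Ratio Q̄_A / Q̄_B = 439.74 / 119.41 = 3.683.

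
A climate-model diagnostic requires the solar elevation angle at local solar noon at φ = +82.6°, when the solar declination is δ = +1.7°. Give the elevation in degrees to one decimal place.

9.1°

At local noon the hour angle is zero, so the zenith angle equals |φ − δ| = |+82.6° − (+1.700°)| = 80.900°.
Elevation = 90° − 80.900° = 9.1°.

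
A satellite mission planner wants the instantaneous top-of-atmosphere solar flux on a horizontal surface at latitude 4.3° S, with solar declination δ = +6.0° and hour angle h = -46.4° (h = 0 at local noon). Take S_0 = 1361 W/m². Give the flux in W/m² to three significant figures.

920 W/m²

cos θ_z = sin ϕ sin δ + cos ϕ cos δ cos h = -0.007837 + 0.683911 = 0.676074.
Flux = S_0 · cos θ_z = 1361 × 0.676074 = 920.1 W/m².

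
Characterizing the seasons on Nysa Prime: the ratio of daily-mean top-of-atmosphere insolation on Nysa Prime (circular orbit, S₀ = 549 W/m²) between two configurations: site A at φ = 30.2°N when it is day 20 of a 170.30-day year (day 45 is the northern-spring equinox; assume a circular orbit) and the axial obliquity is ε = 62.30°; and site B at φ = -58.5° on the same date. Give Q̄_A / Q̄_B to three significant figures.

— Configuration A (φ=+30.2°):
Solar longitude: λ_s = 360° × (20 − 45)/170.30 = -52.848°, i.e. -52.848° + 360° = 307.152°.
sin δ = sin 62.30° × sin 307.152° = -0.70569, so δ = -44.885°.
cos H₀ = −tan(+30.2°) tan(-44.885°) = 0.5797, H₀ = 0.9524 rad.
Bracket: H₀ sin φ sin δ + cos φ cos δ sin H₀ = 0.9524×0.50302×-0.70569 + 0.86427×0.70852×0.81484 = -0.338079 + 0.498969 = 0.160890.
Q̄ = (S₀/π) × [bracket] = (549/π) × 0.160890 = 28.116 W/m².
— Configuration B (φ=-58.5°):
cos H₀ = −tan(-58.5°) tan(-44.885°) = -1.6253 ≤ −1 ⇒ polar day, H₀ = π.
Bracket: H₀ sin φ sin δ + cos φ cos δ sin H₀ = 3.1416×-0.85264×-0.70569 + 0.52250×0.70852×0.00000 = 1.890299 + 0.000000 = 1.890299.
Q̄ = (S₀/π) × [bracket] = (549/π) × 1.890299 = 330.33 W/m².
Ratio Q̄_A / Q̄_B = 28.116 / 330.33 = 0.08511.

Q̄_A / Q̄_B ≈ 0.0851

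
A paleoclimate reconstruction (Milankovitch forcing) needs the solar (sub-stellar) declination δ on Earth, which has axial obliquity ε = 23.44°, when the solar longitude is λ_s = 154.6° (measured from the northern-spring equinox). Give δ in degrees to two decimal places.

sin δ = sin ε · sin λ_s = sin 23.44° × sin 154.6° = 0.170625.
δ = arcsin(0.170625) = +9.82°.

δ = +9.82°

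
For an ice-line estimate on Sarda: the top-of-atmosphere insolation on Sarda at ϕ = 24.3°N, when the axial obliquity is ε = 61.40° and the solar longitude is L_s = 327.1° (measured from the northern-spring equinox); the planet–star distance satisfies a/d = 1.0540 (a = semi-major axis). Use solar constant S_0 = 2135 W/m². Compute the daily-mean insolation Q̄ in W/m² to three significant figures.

Solar declination: sin δ = sin ε · sin L_s = sin 61.40° × sin 327.1° = -0.47690, so δ = -28.483°.
cos h₀ = −tan(+24.3°) tan(-28.483°) = 0.2450, h₀ = 1.3233 rad.
Bracket: h₀ sin ϕ sin δ + cos ϕ cos δ sin h₀ = 1.3233×0.41151×-0.47690 + 0.91140×0.87896×0.96953 = -0.259696 + 0.776675 = 0.516979.
Inverse-square distance factor (a/d)² = 1.0540² = 1.110916.
Q̄ = (S_0/π) × 1.110916 × [bracket] = (2135/π) × 1.110916 × 0.516979 = 390.3 W/m².

Q̄ ≈ 390 W/m²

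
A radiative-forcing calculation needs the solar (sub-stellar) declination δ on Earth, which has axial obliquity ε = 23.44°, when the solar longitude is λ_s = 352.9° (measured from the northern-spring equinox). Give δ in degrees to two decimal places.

sin δ = sin ε · sin λ_s = sin 23.44° × sin 352.9° = -0.049167.
δ = arcsin(-0.049167) = -2.82°.

δ = -2.82°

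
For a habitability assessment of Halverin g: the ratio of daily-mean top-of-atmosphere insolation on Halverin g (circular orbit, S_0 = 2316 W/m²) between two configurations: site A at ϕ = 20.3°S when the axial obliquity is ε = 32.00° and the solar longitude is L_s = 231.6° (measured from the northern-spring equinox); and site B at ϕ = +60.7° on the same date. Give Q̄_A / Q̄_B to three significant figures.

— Configuration A (ϕ=-20.3°):
Solar declination: sin δ = sin ε · sin L_s = sin 32.00° × sin 231.6° = -0.41529, so δ = -24.538°.
cos h₀ = −tan(-20.3°) tan(-24.538°) = -0.1689, h₀ = 1.7405 rad.
Bracket: h₀ sin ϕ sin δ + cos ϕ cos δ sin h₀ = 1.7405×-0.34694×-0.41529 + 0.93789×0.90969×0.98564 = 0.250772 + 0.840937 = 1.091709.
Q̄ = (S_0/π) × [bracket] = (2316/π) × 1.091709 = 804.81 W/m².
— Configuration B (ϕ=+60.7°):
cos h₀ = −tan(+60.7°) tan(-24.538°) = 0.8135, h₀ = 0.6206 rad.
Bracket: h₀ sin ϕ sin δ + cos ϕ cos δ sin h₀ = 0.6206×0.87207×-0.41529 + 0.48938×0.90969×0.58154 = -0.224758 + 0.258892 = 0.034134.
Q̄ = (S_0/π) × [bracket] = (2316/π) × 0.034134 = 25.164 W/m².
Ratio Q̄_A / Q̄_B = 804.81 / 25.164 = 31.98.

Q̄_A / Q̄_B ≈ 32.0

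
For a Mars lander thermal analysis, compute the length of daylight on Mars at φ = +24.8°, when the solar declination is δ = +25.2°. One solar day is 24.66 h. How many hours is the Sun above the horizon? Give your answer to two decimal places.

cos H₀ = −tan φ · tan δ = −tan(+24.8°) × tan(+25.200°) = -0.2174, so H₀ = 1.7900 rad = 102.56°.
Daylight = 2H₀/(2π) × 24.66 h = (1.7900/π) × 24.66 = 14.05 h.

14.05 h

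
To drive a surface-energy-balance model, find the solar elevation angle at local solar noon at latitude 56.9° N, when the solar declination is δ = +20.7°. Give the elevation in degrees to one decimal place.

At local noon the hour angle is zero, so the zenith angle equals |ϕ − δ| = |+56.9° − (+20.700°)| = 36.200°.
Elevation = 90° − 36.200° = 53.8°.

53.8°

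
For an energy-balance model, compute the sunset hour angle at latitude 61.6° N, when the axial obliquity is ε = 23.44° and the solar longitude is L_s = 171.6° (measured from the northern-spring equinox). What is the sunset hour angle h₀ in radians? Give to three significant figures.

Solar declination: sin δ = sin ε · sin L_s = sin 23.44° × sin 171.6° = 0.05811, so δ = +3.331°.
cos h₀ = −tan ϕ · tan δ = −tan(+61.6°) × tan(+3.331°) = -0.1077, so h₀ = 1.6787 rad = 96.18°.

h₀ = 1.68 rad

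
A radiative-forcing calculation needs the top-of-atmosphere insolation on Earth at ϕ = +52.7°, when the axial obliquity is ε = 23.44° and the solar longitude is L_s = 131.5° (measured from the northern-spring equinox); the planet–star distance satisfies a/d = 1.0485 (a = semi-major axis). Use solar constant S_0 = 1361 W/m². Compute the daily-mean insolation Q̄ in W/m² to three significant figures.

Q̄ ≈ 476 W/m²

Solar declination: sin δ = sin ε · sin L_s = sin 23.44° × sin 131.5° = 0.29793, so δ = +17.333°.
cos h₀ = −tan(+52.7°) tan(+17.333°) = -0.4097, h₀ = 1.9929 rad.
Bracket: h₀ sin ϕ sin δ + cos ϕ cos δ sin h₀ = 1.9929×0.79547×0.29793 + 0.60599×0.95459×0.91223 = 0.472306 + 0.527700 = 1.000006.
Inverse-square distance factor (a/d)² = 1.0485² = 1.099352.
Q̄ = (S_0/π) × 1.099352 × [bracket] = (1361/π) × 1.099352 × 1.000006 = 476.3 W/m².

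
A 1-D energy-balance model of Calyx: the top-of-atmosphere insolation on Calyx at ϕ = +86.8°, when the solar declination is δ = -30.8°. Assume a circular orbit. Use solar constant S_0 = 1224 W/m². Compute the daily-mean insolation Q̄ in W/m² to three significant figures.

Q̄ ≈ 0.00 W/m²

cos h₀ = −tan(+86.8°) tan(-30.800°) = 10.6624 ≥ 1 ⇒ polar night, h₀ = 0 and Q̄ = 0.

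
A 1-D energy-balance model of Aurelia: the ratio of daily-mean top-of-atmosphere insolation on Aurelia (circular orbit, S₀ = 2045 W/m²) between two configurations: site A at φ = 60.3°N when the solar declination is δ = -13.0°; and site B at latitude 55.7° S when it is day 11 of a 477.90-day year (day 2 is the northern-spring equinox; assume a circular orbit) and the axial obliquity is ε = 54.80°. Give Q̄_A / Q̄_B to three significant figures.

— Configuration A (φ=+60.3°):
cos H₀ = −tan(+60.3°) tan(-13.000°) = 0.4048, H₀ = 1.1541 rad.
Bracket: H₀ sin φ sin δ + cos φ cos δ sin H₀ = 1.1541×0.86863×-0.22495 + 0.49546×0.97437×0.91443 = -0.225509 + 0.441451 = 0.215942.
Q̄ = (S₀/π) × [bracket] = (2045/π) × 0.215942 = 140.57 W/m².
— Configuration B (φ=-55.7°):
Solar longitude: λ_s = 360° × (11 − 2)/477.90 = 6.780°.
sin δ = sin 54.80° × sin 6.780° = 0.09647, so δ = +5.536°.
cos H₀ = −tan(-55.7°) tan(+5.536°) = 0.1421, H₀ = 1.4282 rad.
Bracket: H₀ sin φ sin δ + cos φ cos δ sin H₀ = 1.4282×-0.82610×0.09647 + 0.56353×0.99534×0.98986 = -0.113819 + 0.555216 = 0.441397.
Q̄ = (S₀/π) × [bracket] = (2045/π) × 0.441397 = 287.32 W/m².
Ratio Q̄_A / Q̄_B = 140.57 / 287.32 = 0.4892.

Q̄_A / Q̄_B ≈ 0.489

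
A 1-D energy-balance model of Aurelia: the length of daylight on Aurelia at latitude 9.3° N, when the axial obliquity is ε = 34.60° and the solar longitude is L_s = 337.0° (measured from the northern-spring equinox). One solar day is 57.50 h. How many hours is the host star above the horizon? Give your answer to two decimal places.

Solar declination: sin δ = sin ε · sin L_s = sin 34.60° × sin 337.0° = -0.22187, so δ = -12.819°.
cos h₀ = −tan ϕ · tan δ = −tan(+9.3°) × tan(-12.819°) = 0.0373, so h₀ = 1.5335 rad = 87.86°.
Daylight = 2h₀/(2π) × 57.50 h = (1.5335/π) × 57.50 = 28.07 h.

28.07 h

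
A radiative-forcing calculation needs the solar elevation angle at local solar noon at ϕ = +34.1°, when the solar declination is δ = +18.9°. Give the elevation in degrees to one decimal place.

74.8°

At local noon the hour angle is zero, so the zenith angle equals |ϕ − δ| = |+34.1° − (+18.900°)| = 15.200°.
Elevation = 90° − 15.200° = 74.8°.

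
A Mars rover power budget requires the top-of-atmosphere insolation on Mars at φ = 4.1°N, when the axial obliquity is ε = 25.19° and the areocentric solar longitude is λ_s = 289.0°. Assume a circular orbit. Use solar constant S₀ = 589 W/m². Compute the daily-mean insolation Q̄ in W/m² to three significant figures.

Q̄ ≈ 163 W/m²

sin δ = sin 25.19° × sin 289.0° = -0.40243, so δ = -23.730°.
cos H₀ = −tan(+4.1°) tan(-23.730°) = 0.0315, H₀ = 1.5393 rad.
Bracket: H₀ sin φ sin δ + cos φ cos δ sin H₀ = 1.5393×0.07150×-0.40243 + 0.99744×0.91545×0.99950 = -0.044291 + 0.912650 = 0.868359.
Q̄ = (S₀/π) × [bracket] = (589/π) × 0.868359 = 162.8 W/m².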